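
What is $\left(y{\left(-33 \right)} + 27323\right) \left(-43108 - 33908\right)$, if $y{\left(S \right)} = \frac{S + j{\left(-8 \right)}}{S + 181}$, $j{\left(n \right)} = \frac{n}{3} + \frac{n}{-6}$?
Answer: $- \frac{77858741162}{37} \approx -2.1043 \cdot 10^{9}$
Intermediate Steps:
$j{\left(n \right)} = \frac{n}{6}$ ($j{\left(n \right)} = n \frac{1}{3} + n \left(- \frac{1}{6}\right) = \frac{n}{3} - \frac{n}{6} = \frac{n}{6}$)
$y{\left(S \right)} = \frac{- \frac{4}{3} + S}{181 + S}$ ($y{\left(S \right)} = \frac{S + \frac{1}{6} \left(-8\right)}{S + 181} = \frac{S - \frac{4}{3}}{181 + S} = \frac{- \frac{4}{3} + S}{181 + S}$)
$\left(y{\left(-33 \right)} + 27323\right) \left(-43108 - 33908\right) = \left(\frac{- \frac{4}{3} - 33}{181 - 33} + 27323\right) \left(-43108 - 33908\right) = \left(\frac{1}{148} \left(- \frac{103}{3}\right) + 27323\right) \left(-77016\right) = \left(- \frac{103}{444} + 27323\right) \left(-77016\right) = \frac{12131309}{444} \left(-77016\right) = - \frac{77858741162}{37}$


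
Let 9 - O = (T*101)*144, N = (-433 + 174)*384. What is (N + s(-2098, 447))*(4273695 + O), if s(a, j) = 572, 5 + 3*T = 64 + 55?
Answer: -367950528288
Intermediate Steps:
T = 38 (T = -5/3 + (64 + 55)/3 = -5/3 + (⅓)*119 = -5/3 + 119/3 = 38)
N = -99456 (N = -259*384 = -99456)
O = -552663 (O = 9 - 38*101*144 = 9 - 3838*144 = 9 - 1*552672 = 9 - 552672 = -552663)
(N + s(-2098, 447))*(4273695 + O) = (-99456 + 572)*(4273695 - 552663) = -98884*3721032 = -367950528288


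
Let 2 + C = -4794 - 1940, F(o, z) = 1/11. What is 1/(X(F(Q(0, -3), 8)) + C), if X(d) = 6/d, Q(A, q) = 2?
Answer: -1/6670 ≈ -0.00014993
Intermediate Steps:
F(o, z) = 1/11
C = -6736 (C = -2 + (-4794 - 1940) = -2 - 6734 = -6736)
1/(X(F(Q(0, -3), 8)) + C) = 1/(6/(1/11) - 6736) = 1/(6*11 - 6736) = 1/(66 - 6736) = 1/(-6670) = -1/6670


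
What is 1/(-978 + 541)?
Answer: -1/437 ≈ -0.0022883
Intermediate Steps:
1/(-978 + 541) = 1/(-437) = -1/437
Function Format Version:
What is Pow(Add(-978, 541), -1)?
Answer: Rational(-1, 437) ≈ -0.0022883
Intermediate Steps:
Pow(Add(-978, 541), -1) = Pow(-437, -1) = Rational(-1, 437)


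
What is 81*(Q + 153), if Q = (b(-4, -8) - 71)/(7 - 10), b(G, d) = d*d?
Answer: 12582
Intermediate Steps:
b(G, d) = d²
Q = 7/3 (Q = ((-8)² - 71)/(7 - 10) = (64 - 71)/(-3) = -7*(-⅓) = 7/3 ≈ 2.3333)
81*(Q + 153) = 81*(7/3 + 153) = 81*(466/3) = 12582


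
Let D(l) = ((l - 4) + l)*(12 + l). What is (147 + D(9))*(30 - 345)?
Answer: -138915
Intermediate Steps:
D(l) = (-4 + 2*l)*(12 + l) (D(l) = ((-4 + l) + l)*(12 + l) = (-4 + 2*l)*(12 + l))
(147 + D(9))*(30 - 345) = (147 + (-48 + 2*9² + 20*9))*(30 - 345) = (147 + (-48 + 2*81 + 180))*(-315) = (147 + (-48 + 162 + 180))*(-315) = (147 + 294)*(-315) = 441*(-315) = -138915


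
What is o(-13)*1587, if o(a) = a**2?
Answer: 268203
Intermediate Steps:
o(-13)*1587 = (-13)**2*1587 = 169*1587 = 268203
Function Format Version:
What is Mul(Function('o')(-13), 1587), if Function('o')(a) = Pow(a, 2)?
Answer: 268203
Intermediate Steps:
Mul(Function('o')(-13), 1587) = Mul(Pow(-13, 2), 1587) = Mul(169, 1587) = 268203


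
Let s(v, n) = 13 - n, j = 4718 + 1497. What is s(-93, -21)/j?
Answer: 34/6215 ≈ 0.0054706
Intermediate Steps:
j = 6215
s(-93, -21)/j = (13 - 1*(-21))/6215 = (13 + 21)*(1/6215) = 34*(1/6215) = 34/6215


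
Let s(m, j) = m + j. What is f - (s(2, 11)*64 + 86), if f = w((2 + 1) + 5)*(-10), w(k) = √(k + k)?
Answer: -958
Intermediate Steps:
s(m, j) = j + m
w(k) = √2*√k (w(k) = √(2*k) = √2*√k)
f = -40 (f = (√2*√((2 + 1) + 5))*(-10) = (√2*√(3 + 5))*(-10) = (√2*√8)*(-10) = (√2*(2*√2))*(-10) = 4*(-10) = -40)
f - (s(2, 11)*64 + 86) = -40 - ((11 + 2)*64 + 86) = -40 - (13*64 + 86) = -40 - (832 + 86) = -40 - 1*918 = -40 - 918 = -958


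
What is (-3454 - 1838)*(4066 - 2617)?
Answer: -7668108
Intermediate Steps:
(-3454 - 1838)*(4066 - 2617) = -5292*1449 = -7668108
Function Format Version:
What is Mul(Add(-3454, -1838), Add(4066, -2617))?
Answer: -7668108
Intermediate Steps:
Mul(Add(-3454, -1838), Add(4066, -2617)) = Mul(-5292, 1449) = -7668108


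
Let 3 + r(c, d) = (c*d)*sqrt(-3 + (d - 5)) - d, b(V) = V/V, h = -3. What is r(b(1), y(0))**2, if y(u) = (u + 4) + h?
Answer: (4 - I*sqrt(7))**2 ≈ 9.0 - 21.166*I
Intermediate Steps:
y(u) = 1 + u (y(u) = (u + 4) - 3 = (4 + u) - 3 = 1 + u)
b(V) = 1
r(c, d) = -3 - d + c*d*sqrt(-8 + d) (r(c, d) = -3 + ((c*d)*sqrt(-3 + (d - 5)) - d) = -3 + ((c*d)*sqrt(-3 + (-5 + d)) - d) = -3 + ((c*d)*sqrt(-8 + d) - d) = -3 + (c*d*sqrt(-8 + d) - d) = -3 + (-d + c*d*sqrt(-8 + d)) = -3 - d + c*d*sqrt(-8 + d))
r(b(1), y(0))**2 = (-3 - (1 + 0) + 1*(1 + 0)*sqrt(-8 + (1 + 0)))**2 = (-3 - 1*1 + 1*1*sqrt(-8 + 1))**2 = (-3 - 1 + 1*1*sqrt(-7))**2 = (-3 - 1 + 1*1*(I*sqrt(7)))**2 = (-3 - 1 + I*sqrt(7))**2 = (-4 + I*sqrt(7))**2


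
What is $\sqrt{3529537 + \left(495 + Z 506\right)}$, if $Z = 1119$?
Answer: $\sqrt{4096246} \approx 2023.9$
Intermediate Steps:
$\sqrt{3529537 + \left(495 + Z 506\right)} = \sqrt{3529537 + \left(495 + 1119 \cdot 506\right)} = \sqrt{3529537 + \left(495 + 566214\right)} = \sqrt{3529537 + 566709} = \sqrt{4096246}$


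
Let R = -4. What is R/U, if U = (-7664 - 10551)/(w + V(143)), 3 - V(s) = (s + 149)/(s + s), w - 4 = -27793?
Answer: -15894176/2604745 ≈ -6.1020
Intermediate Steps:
w = -27789 (w = 4 - 27793 = -27789)
V(s) = 3 - (149 + s)/(2*s) (V(s) = 3 - (s + 149)/(s + s) = 3 - (149 + s)/(2*s))
U = 2604745/3973544 (U = (-7664 - 10551)/(-27789 + (1/2)*(-149 + 5*143)/143) = -18215/(-27789 + (1/2)*(1/143)*(-149 + 715)) = -18215/(-27789 + (1/2)*(1/143)*566) = -18215/(-27789 + 283/143) = -18215/(-3973544/143) = -18215*(-143/3973544) = 2604745/3973544 ≈ 0.65552)
R/U = -4/2604745/3973544 = -4*3973544/2604745 = -15894176/2604745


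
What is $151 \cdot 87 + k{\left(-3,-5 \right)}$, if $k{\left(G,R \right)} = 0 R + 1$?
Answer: $13138$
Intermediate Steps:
$k{\left(G,R \right)} = 1$ ($k{\left(G,R \right)} = 0 + 1 = 1$)
$151 \cdot 87 + k{\left(-3,-5 \right)} = 151 \cdot 87 + 1 = 13137 + 1 = 13138$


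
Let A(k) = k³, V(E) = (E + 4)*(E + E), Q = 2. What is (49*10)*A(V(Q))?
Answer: 6773760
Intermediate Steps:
V(E) = 2*E*(4 + E) (V(E) = (4 + E)*(2*E) = 2*E*(4 + E))
(49*10)*A(V(Q)) = (49*10)*(2*2*(4 + 2))³ = 490*(2*2*6)³ = 490*24³ = 490*13824 = 6773760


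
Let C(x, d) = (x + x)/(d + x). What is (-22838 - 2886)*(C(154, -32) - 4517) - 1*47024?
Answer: 7081083828/61 ≈ 1.1608e+8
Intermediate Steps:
C(x, d) = 2*x/(d + x) (C(x, d) = (2*x)/(d + x) = 2*x/(d + x))
(-22838 - 2886)*(C(154, -32) - 4517) - 1*47024 = (-22838 - 2886)*(2*154/(-32 + 154) - 4517) - 1*47024 = -25724*(2*154/122 - 4517) - 47024 = -25724*(2*154*(1/122) - 4517) - 47024 = -25724*(154/61 - 4517) - 47024 = -25724*(-275383/61) - 47024 = 7083952292/61 - 47024 = 7081083828/61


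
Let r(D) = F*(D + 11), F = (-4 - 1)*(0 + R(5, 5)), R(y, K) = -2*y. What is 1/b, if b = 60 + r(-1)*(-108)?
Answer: -1/53940 ≈ -1.8539e-5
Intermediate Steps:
F = 50 (F = (-4 - 1)*(0 - 2*5) = -5*(0 - 10) = -5*(-10) = 50)
r(D) = 550 + 50*D (r(D) = 50*(D + 11) = 50*(11 + D) = 550 + 50*D)
b = -53940 (b = 60 + (550 + 50*(-1))*(-108) = 60 + (550 - 50)*(-108) = 60 + 500*(-108) = 60 - 54000 = -53940)
1/b = 1/(-53940) = -1/53940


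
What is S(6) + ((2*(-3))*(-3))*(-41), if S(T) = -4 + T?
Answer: -736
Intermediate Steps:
S(6) + ((2*(-3))*(-3))*(-41) = (-4 + 6) + ((2*(-3))*(-3))*(-41) = 2 - 6*(-3)*(-41) = 2 + 18*(-41) = 2 - 738 = -736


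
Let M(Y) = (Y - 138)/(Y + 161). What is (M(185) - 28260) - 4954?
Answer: -11491997/346 ≈ -33214.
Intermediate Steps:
M(Y) = (-138 + Y)/(161 + Y)
(M(185) - 28260) - 4954 = ((-138 + 185)/(161 + 185) - 28260) - 4954 = (47/346 - 28260) - 4954 = -9777913/346 - 4954 = -11491997/346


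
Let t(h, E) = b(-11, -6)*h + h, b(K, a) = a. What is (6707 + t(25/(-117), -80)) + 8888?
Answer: 1824740/117 ≈ 15596.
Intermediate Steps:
t(h, E) = -5*h (t(h, E) = -6*h + h = -5*h)
(6707 + t(25/(-117), -80)) + 8888 = (6707 - 125/(-117)) + 8888 = (6707 - 125*(-1)/117) + 8888 = (6707 - 5*(-25/117)) + 8888 = (6707 + 125/117) + 8888 = 784844/117 + 8888 = 1824740/117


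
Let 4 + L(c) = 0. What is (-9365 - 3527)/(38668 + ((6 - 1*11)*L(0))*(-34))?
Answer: -3223/9497 ≈ -0.33937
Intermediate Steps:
L(c) = -4 (L(c) = -4 + 0 = -4)
(-9365 - 3527)/(38668 + ((6 - 1*11)*L(0))*(-34)) = (-9365 - 3527)/(38668 + ((6 - 1*11)*(-4))*(-34)) = -12892/(38668 + ((6 - 11)*(-4))*(-34)) = -12892/(38668 - 5*(-4)*(-34)) = -12892/(38668 + 20*(-34)) = -12892/(38668 - 680) = -12892/37988 = -12892*1/37988 = -3223/9497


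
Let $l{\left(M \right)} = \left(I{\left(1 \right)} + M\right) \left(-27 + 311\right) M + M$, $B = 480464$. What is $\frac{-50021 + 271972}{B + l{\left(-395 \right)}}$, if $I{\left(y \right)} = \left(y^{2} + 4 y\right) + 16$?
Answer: $\frac{221951}{42435389} \approx 0.0052303$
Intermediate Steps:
$I{\left(y \right)} = 16 + y^{2} + 4 y$
$l{\left(M \right)} = M + M \left(5964 + 284 M\right)$ ($l{\left(M \right)} = \left(\left(16 + 1^{2} + 4 \cdot 1\right) + M\right) \left(-27 + 311\right) M + M = \left(\left(16 + 1 + 4\right) + M\right) 284 M + M = \left(21 + M\right) 284 M + M = \left(5964 + 284 M\right) M + M = M \left(5964 + 284 M\right) + M = M + M \left(5964 + 284 M\right)$)
$\frac{-50021 + 271972}{B + l{\left(-395 \right)}} = \frac{-50021 + 271972}{480464 - 395 \left(5965 + 284 \left(-395\right)\right)} = \frac{221951}{480464 - 395 \left(5965 - 112180\right)} = \frac{221951}{480464 - -41954925} = \frac{221951}{480464 + 41954925} = \frac{221951}{42435389}$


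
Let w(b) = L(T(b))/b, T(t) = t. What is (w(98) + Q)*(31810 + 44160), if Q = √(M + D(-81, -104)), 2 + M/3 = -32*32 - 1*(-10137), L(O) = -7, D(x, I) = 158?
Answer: -37985/7 + 75970*√27491 ≈ 1.2591e+7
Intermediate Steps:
M = 27333 (M = -6 + 3*(-32*32 - 1*(-10137)) = -6 + 3*(-1024 + 10137) = -6 + 3*9113 = -6 + 27339 = 27333)
w(b) = -7/b
Q = √27491 (Q = √(27333 + 158) = √27491 ≈ 165.80)
(w(98) + Q)*(31810 + 44160) = (-7/98 + √27491)*(31810 + 44160) = (-7*1/98 + √27491)*75970 = (-1/14 + √27491)*75970 = -37985/7 + 75970*√27491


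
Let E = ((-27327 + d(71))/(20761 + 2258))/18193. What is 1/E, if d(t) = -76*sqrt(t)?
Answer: -1634875513587/106622119 + 4546804956*sqrt(71)/106622119 ≈ -14974.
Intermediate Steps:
E = -9109/139594889 - 76*sqrt(71)/418784667 (E = ((-27327 - 76*sqrt(71))/(20761 + 2258))/18193 = ((-27327 - 76*sqrt(71))/23019)*(1/18193) = ((-27327 - 76*sqrt(71))*(1/23019))*(1/18193) = (-9109/7673 - 76*sqrt(71)/23019)*(1/18193) = -9109/139594889 - 76*sqrt(71)/418784667 ≈ -6.6782e-5)
1/E = 1/(-9109/139594889 - 76*sqrt(71)/418784667)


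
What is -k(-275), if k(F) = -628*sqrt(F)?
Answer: 3140*I*sqrt(11) ≈ 10414.0*I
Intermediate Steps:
-k(-275) = -(-628)*sqrt(-275) = -(-628)*5*I*sqrt(11) = -(-3140)*I*sqrt(11) = 3140*I*sqrt(11)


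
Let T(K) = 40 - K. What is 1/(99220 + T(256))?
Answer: 1/99004 ≈ 1.0101e-5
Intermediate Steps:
1/(99220 + T(256)) = 1/(99220 + (40 - 1*256)) = 1/(99220 + (40 - 256)) = 1/(99220 - 216) = 1/99004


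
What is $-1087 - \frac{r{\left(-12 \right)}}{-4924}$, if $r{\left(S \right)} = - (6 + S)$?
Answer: $- \frac{2676191}{2462} \approx -1087.0$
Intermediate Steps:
$r{\left(S \right)} = -6 - S$
$-1087 - \frac{r{\left(-12 \right)}}{-4924} = -1087 - \frac{-6 - -12}{-4924} = -1087 - \left(-6 + 12\right) \left(- \frac{1}{4924}\right) = -1087 - 6 \left(- \frac{1}{4924}\right) = -1087 - - \frac{3}{2462} = -1087 + \frac{3}{2462} = - \frac{2676191}{2462}$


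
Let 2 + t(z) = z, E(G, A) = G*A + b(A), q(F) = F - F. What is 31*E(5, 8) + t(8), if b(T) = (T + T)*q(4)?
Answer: 1246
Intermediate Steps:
q(F) = 0
b(T) = 0 (b(T) = (T + T)*0 = (2*T)*0 = 0)
E(G, A) = A*G (E(G, A) = G*A + 0 = A*G + 0 = A*G)
t(z) = -2 + z
31*E(5, 8) + t(8) = 31*(8*5) + (-2 + 8) = 31*40 + 6 = 1240 + 6 = 1246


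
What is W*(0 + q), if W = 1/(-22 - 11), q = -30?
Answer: 10/11 ≈ 0.90909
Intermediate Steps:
W = -1/33 (W = 1/(-33) = -1/33 ≈ -0.030303)
W*(0 + q) = -(0 - 30)/33 = -1/33*(-30) = 10/11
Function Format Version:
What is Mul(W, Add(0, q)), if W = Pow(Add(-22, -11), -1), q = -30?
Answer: Rational(10, 11) ≈ 0.90909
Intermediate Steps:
W = Rational(-1, 33) (W = Pow(-33, -1) = Rational(-1, 33) ≈ -0.030303)
Mul(W, Add(0, q)) = Mul(Rational(-1, 33), Add(0, -30)) = Mul(Rational(-1, 33), -30) = Rational(10, 11)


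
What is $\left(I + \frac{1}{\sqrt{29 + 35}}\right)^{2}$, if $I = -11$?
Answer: $\frac{7569}{64} \approx 118.27$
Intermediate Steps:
$\left(I + \frac{1}{\sqrt{29 + 35}}\right)^{2} = \left(-11 + \frac{1}{\sqrt{29 + 35}}\right)^{2} = \left(-11 + \frac{1}{\sqrt{64}}\right)^{2} = \left(-11 + \frac{1}{8}\right)^{2} = \left(- \frac{87}{8}\right)^{2} = \frac{7569}{64}$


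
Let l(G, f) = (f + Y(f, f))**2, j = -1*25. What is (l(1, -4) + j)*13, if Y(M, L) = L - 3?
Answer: 1248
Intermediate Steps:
Y(M, L) = -3 + L
j = -25
l(G, f) = (-3 + 2*f)**2 (l(G, f) = (f + (-3 + f))**2 = (-3 + 2*f)**2)
(l(1, -4) + j)*13 = ((-3 + 2*(-4))**2 - 25)*13 = ((-3 - 8)**2 - 25)*13 = ((-11)**2 - 25)*13 = (121 - 25)*13 = 96*13 = 1248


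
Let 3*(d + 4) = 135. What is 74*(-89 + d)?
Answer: -3552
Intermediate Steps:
d = 41 (d = -4 + (1/3)*135 = -4 + 45 = 41)
74*(-89 + d) = 74*(-89 + 41) = 74*(-48) = -3552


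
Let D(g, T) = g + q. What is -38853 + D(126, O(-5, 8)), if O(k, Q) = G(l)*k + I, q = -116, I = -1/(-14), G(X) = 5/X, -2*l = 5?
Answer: -38843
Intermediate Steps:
l = -5/2 (l = -1/2*5 = -5/2 ≈ -2.5000)
I = 1/14 (I = -1*(-1/14) = 1/14 ≈ 0.071429)
O(k, Q) = 1/14 - 2*k (O(k, Q) = (5/(-5/2))*k + 1/14 = (5*(-2/5))*k + 1/14 = -2*k + 1/14 = 1/14 - 2*k)
D(g, T) = -116 + g (D(g, T) = g - 116 = -116 + g)
-38853 + D(126, O(-5, 8)) = -38853 + (-116 + 126) = -38853 + 10 = -38843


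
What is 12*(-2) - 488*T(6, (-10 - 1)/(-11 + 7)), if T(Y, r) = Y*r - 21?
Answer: 2172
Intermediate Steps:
T(Y, r) = -21 + Y*r
12*(-2) - 488*T(6, (-10 - 1)/(-11 + 7)) = 12*(-2) - 488*(-21 + 6*((-10 - 1)/(-11 + 7))) = -24 - 488*(-21 + 6*(-11/(-4))) = -24 - 488*(-21 + 6*(-11*(-¼))) = -24 - 488*(-21 + 6*(11/4)) = -24 - 488*(-21 + 33/2) = -24 - 488*(-9/2) = -24 + 2196 = 2172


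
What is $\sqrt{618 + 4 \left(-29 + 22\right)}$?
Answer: $\sqrt{590} \approx 24.29$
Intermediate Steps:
$\sqrt{618 + 4 \left(-29 + 22\right)} = \sqrt{618 + 4 \left(-7\right)} = \sqrt{618 - 28} = \sqrt{590}$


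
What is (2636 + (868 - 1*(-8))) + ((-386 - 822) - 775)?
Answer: 1529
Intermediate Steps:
(2636 + (868 - 1*(-8))) + ((-386 - 822) - 775) = (2636 + (868 + 8)) + (-1208 - 775) = (2636 + 876) - 1983 = 3512 - 1983 = 1529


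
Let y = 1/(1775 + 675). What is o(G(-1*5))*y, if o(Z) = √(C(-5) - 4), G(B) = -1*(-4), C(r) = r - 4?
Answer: I*√13/2450 ≈ 0.0014717*I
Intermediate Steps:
C(r) = -4 + r
G(B) = 4
o(Z) = I*√13 (o(Z) = √((-4 - 5) - 4) = √(-9 - 4) = √(-13) = I*√13)
y = 1/2450 ≈ 0.00040816
o(G(-1*5))*y = (I*√13)*(1/2450) = I*√13/2450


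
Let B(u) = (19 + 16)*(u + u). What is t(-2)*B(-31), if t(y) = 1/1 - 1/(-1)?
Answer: -4340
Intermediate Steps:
B(u) = 70*u (B(u) = 35*(2*u) = 70*u)
t(y) = 2 (t(y) = 1*1 - 1*(-1) = 1 + 1 = 2)
t(-2)*B(-31) = 2*(70*(-31)) = 2*(-2170) = -4340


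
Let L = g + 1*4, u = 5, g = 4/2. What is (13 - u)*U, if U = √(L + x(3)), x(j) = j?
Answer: 24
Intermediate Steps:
g = 2 (g = 4*(½) = 2)
L = 6 (L = 2 + 1*4 = 2 + 4 = 6)
U = 3 (U = √(6 + 3) = √9 = 3)
(13 - u)*U = (13 - 1*5)*3 = (13 - 5)*3 = 8*3 = 24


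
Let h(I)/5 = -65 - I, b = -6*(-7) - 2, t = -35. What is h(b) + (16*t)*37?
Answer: -21245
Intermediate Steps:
b = 40 (b = 42 - 2 = 40)
h(I) = -325 - 5*I (h(I) = 5*(-65 - I) = -325 - 5*I)
h(b) + (16*t)*37 = (-325 - 5*40) + (16*(-35))*37 = (-325 - 200) - 560*37 = -525 - 20720 = -21245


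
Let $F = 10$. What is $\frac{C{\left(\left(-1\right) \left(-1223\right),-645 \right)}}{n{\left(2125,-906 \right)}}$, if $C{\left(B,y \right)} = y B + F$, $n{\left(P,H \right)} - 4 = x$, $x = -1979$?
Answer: $\frac{31553}{79} \approx 399.41$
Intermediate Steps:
$n{\left(P,H \right)} = -1975$ ($n{\left(P,H \right)} = 4 - 1979 = -1975$)
$C{\left(B,y \right)} = 10 + B y$ ($C{\left(B,y \right)} = y B + 10 = B y + 10 = 10 + B y$)
$\frac{C{\left(\left(-1\right) \left(-1223\right),-645 \right)}}{n{\left(2125,-906 \right)}} = \frac{10 + \left(-1\right) \left(-1223\right) \left(-645\right)}{-1975} = \left(10 + 1223 \left(-645\right)\right) \left(- \frac{1}{1975}\right) = \left(10 - 788835\right) \left(- \frac{1}{1975}\right) = \left(-788825\right) \left(- \frac{1}{1975}\right) = \frac{31553}{79}$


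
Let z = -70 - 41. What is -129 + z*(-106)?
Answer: 11637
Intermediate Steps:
z = -111
-129 + z*(-106) = -129 - 111*(-106) = -129 + 11766 = 11637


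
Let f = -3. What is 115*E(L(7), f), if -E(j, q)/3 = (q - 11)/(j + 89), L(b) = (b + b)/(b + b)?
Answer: 161/3 ≈ 53.667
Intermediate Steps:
L(b) = 1 (L(b) = (2*b)/((2*b)) = (2*b)*(1/(2*b)) = 1)
E(j, q) = -3*(-11 + q)/(89 + j) (E(j, q) = -3*(q - 11)/(j + 89) = -3*(-11 + q)/(89 + j))
115*E(L(7), f) = 115*(3*(11 - 1*(-3))/(89 + 1)) = 115*(3*(11 + 3)/90) = 115*(3*(1/90)*14) = 115*(7/15) = 161/3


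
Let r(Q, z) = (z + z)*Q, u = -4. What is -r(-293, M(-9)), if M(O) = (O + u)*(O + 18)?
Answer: -68562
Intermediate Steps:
M(O) = (-4 + O)*(18 + O) (M(O) = (O - 4)*(O + 18) = (-4 + O)*(18 + O))
r(Q, z) = 2*Q*z (r(Q, z) = (2*z)*Q = 2*Q*z)
-r(-293, M(-9)) = -2*(-293)*(-72 + (-9)² + 14*(-9)) = -2*(-293)*(-72 + 81 - 126) = -2*(-293)*(-117) = -1*68562 = -68562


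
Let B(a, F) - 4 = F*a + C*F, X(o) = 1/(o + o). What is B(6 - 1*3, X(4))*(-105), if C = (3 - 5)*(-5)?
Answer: -4725/8 ≈ -590.63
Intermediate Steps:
C = 10 (C = -2*(-5) = 10)
X(o) = 1/(2*o)
B(a, F) = 4 + 10*F + F*a (B(a, F) = 4 + (F*a + 10*F) = 4 + (10*F + F*a) = 4 + 10*F + F*a)
B(6 - 1*3, X(4))*(-105) = (4 + 10*((1/2)/4) + ((1/2)/4)*(6 - 1*3))*(-105) = (4 + 10*((1/2)*(1/4)) + ((1/2)*(1/4))*(6 - 3))*(-105) = (4 + 10*(1/8) + (1/8)*3)*(-105) = (4 + 5/4 + 3/8)*(-105) = (45/8)*(-105) = -4725/8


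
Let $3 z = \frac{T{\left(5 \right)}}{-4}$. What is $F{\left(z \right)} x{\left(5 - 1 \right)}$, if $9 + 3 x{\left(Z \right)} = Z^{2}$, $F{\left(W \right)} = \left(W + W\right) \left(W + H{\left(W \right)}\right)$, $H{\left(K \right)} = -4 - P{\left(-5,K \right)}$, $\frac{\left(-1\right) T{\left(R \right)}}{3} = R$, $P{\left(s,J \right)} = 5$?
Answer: $- \frac{1085}{24} \approx -45.208$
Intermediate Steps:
$T{\left(R \right)} = - 3 R$
$H{\left(K \right)} = -9$ ($H{\left(K \right)} = -4 - 5 = -9$)
$z = \frac{5}{4}$ ($z = \frac{\left(-3\right) 5 \frac{1}{-4}}{3} = \frac{\left(-15\right) \left(- \frac{1}{4}\right)}{3} = \frac{1}{3} \cdot \frac{15}{4} = \frac{5}{4} \approx 1.25$)
$F{\left(W \right)} = 2 W \left(-9 + W\right)$ ($F{\left(W \right)} = \left(W + W\right) \left(W - 9\right) = 2 W \left(-9 + W\right)$)
$x{\left(Z \right)} = -3 + \frac{Z^{2}}{3}$
$F{\left(z \right)} x{\left(5 - 1 \right)} = 2 \cdot \frac{5}{4} \left(-9 + \frac{5}{4}\right) \left(-3 + \frac{\left(5 - 1\right)^{2}}{3}\right) = 2 \cdot \frac{5}{4} \left(- \frac{31}{4}\right) \left(-3 + \frac{4^{2}}{3}\right) = - \frac{155 \left(-3 + \frac{1}{3} \cdot 16\right)}{8} = - \frac{155 \left(-3 + \frac{16}{3}\right)}{8} = \left(- \frac{155}{8}\right) \frac{7}{3} = - \frac{1085}{24}$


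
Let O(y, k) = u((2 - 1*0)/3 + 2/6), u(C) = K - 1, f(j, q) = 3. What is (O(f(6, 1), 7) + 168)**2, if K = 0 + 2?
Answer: 28561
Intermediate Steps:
K = 2
u(C) = 1 (u(C) = 2 - 1 = 1)
O(y, k) = 1
(O(f(6, 1), 7) + 168)**2 = (1 + 168)**2 = 169**2 = 28561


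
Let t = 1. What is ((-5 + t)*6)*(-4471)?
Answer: 107304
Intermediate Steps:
((-5 + t)*6)*(-4471) = ((-5 + 1)*6)*(-4471) = -4*6*(-4471) = -24*(-4471) = 107304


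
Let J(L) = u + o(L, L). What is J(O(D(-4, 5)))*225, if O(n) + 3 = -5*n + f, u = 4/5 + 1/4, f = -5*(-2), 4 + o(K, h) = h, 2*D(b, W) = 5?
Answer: -7605/4 ≈ -1901.3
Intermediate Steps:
D(b, W) = 5/2 (D(b, W) = (½)*5 = 5/2)
o(K, h) = -4 + h
f = 10
u = 21/20 (u = 4*(⅕) + 1*(¼) = ⅘ + ¼ = 21/20 ≈ 1.0500)
O(n) = 7 - 5*n (O(n) = -3 + (-5*n + 10) = -3 + (10 - 5*n) = 7 - 5*n)
J(L) = -59/20 + L (J(L) = 21/20 + (-4 + L) = -59/20 + L)
J(O(D(-4, 5)))*225 = (-59/20 + (7 - 5*5/2))*225 = (-59/20 + (7 - 25/2))*225 = (-59/20 - 11/2)*225 = -169/20*225 = -7605/4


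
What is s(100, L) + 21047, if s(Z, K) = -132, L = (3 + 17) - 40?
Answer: 20915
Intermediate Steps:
L = -20 (L = 20 - 40 = -20)
s(100, L) + 21047 = -132 + 21047 = 20915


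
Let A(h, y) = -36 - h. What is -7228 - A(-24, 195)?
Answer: -7216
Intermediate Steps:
-7228 - A(-24, 195) = -7228 - (-36 - 1*(-24)) = -7228 - (-36 + 24) = -7228 - 1*(-12) = -7228 + 12 = -7216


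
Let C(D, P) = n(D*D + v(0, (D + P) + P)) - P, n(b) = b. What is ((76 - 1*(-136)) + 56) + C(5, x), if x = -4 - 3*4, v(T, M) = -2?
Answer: 307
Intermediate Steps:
x = -16 (x = -4 - 12 = -16)
C(D, P) = -2 + D² - P (C(D, P) = (D*D - 2) - P = (D² - 2) - P = (-2 + D²) - P = -2 + D² - P)
((76 - 1*(-136)) + 56) + C(5, x) = ((76 - 1*(-136)) + 56) + (-2 + 5² - 1*(-16)) = ((76 + 136) + 56) + (-2 + 25 + 16) = (212 + 56) + 39 = 268 + 39 = 307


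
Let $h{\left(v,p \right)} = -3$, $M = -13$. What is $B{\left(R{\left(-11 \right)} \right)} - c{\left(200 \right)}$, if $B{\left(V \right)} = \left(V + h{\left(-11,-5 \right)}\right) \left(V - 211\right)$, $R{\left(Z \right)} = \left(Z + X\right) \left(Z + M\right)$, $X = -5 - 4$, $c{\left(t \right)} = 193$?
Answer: $128120$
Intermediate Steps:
$X = -9$
$R{\left(Z \right)} = \left(-13 + Z\right) \left(-9 + Z\right)$ ($R{\left(Z \right)} = \left(Z - 9\right) \left(Z - 13\right) = \left(-9 + Z\right) \left(-13 + Z\right) = \left(-13 + Z\right) \left(-9 + Z\right)$)
$B{\left(V \right)} = \left(-211 + V\right) \left(-3 + V\right)$ ($B{\left(V \right)} = \left(V - 3\right) \left(V - 211\right) = \left(-3 + V\right) \left(-211 + V\right) = \left(-211 + V\right) \left(-3 + V\right)$)
$B{\left(R{\left(-11 \right)} \right)} - c{\left(200 \right)} = \left(633 + \left(117 + \left(-11\right)^{2} - -242\right)^{2} - 214 \left(117 + \left(-11\right)^{2} - -242\right)\right) - 193 = \left(633 + \left(117 + 121 + 242\right)^{2} - 214 \left(117 + 121 + 242\right)\right) - 193 = \left(633 + 480^{2} - 102720\right) - 193 = \left(633 + 230400 - 102720\right) - 193 = 128313 - 193 = 128120$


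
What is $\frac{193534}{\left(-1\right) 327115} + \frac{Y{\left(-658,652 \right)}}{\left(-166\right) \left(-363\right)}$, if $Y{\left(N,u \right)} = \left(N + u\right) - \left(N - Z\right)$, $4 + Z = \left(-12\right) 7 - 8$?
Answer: $- \frac{5740047916}{9855647835} \approx -0.58241$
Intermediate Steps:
$Z = -96$ ($Z = -4 - 92 = -96$)
$Y{\left(N,u \right)} = -96 + u$ ($Y{\left(N,u \right)} = \left(N + u\right) - \left(96 + N\right) = -96 + u$)
$\frac{193534}{\left(-1\right) 327115} + \frac{Y{\left(-658,652 \right)}}{\left(-166\right) \left(-363\right)} = \frac{193534}{\left(-1\right) 327115} + \frac{-96 + 652}{\left(-166\right) \left(-363\right)} = \frac{193534}{-327115} + \frac{556}{60258} = 193534 \left(- \frac{1}{327115}\right) + 556 \cdot \frac{1}{60258} = - \frac{193534}{327115} + \frac{278}{30129} = - \frac{5740047916}{9855647835}$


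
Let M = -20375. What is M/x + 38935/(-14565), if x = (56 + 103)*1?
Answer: -20196836/154389 ≈ -130.82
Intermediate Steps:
x = 159 (x = 159*1 = 159)
M/x + 38935/(-14565) = -20375/159 + 38935/(-14565) = -20375*1/159 + 38935*(-1/14565) = -20375/159 - 7787/2913 = -20196836/154389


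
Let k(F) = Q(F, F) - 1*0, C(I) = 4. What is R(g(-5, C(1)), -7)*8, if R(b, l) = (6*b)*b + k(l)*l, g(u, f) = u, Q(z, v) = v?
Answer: 1592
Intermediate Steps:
k(F) = F (k(F) = F - 1*0 = F + 0 = F)
R(b, l) = l² + 6*b² (R(b, l) = (6*b)*b + l*l = 6*b² + l² = l² + 6*b²)
R(g(-5, C(1)), -7)*8 = ((-7)² + 6*(-5)²)*8 = (49 + 6*25)*8 = (49 + 150)*8 = 199*8 = 1592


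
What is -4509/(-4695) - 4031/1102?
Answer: -160421/59470 ≈ -2.6975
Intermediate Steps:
-4509/(-4695) - 4031/1102 = -4509*(-1/4695) - 4031*1/1102 = 1503/1565 - 139/38 = -160421/59470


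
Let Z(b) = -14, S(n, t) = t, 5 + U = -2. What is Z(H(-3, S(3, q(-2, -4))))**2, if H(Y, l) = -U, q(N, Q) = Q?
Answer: 196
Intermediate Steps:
U = -7 (U = -5 - 2 = -7)
H(Y, l) = 7 (H(Y, l) = -1*(-7) = 7)
Z(H(-3, S(3, q(-2, -4))))**2 = (-14)**2 = 196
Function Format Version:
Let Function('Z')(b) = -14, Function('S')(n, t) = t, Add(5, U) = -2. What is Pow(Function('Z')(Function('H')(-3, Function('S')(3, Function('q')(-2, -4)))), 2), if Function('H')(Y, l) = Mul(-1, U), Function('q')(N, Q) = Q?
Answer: 196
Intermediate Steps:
U = -7 (U = Add(-5, -2) = -7)
Function('H')(Y, l) = 7 (Function('H')(Y, l) = Mul(-1, -7) = 7)
Pow(Function('Z')(Function('H')(-3, Function('S')(3, Function('q')(-2, -4)))), 2) = Pow(-14, 2) = 196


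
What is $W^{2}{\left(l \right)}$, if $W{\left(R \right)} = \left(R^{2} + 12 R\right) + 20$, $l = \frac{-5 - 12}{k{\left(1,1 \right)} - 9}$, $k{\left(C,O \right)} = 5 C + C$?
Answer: $\frac{1168561}{81} \approx 14427.0$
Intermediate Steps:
$k{\left(C,O \right)} = 6 C$
$l = \frac{17}{3}$ ($l = \frac{-5 - 12}{6 \cdot 1 - 9} = - \frac{17}{6 - 9} = - \frac{17}{-3} = \left(-17\right) \left(- \frac{1}{3}\right) = \frac{17}{3} \approx 5.6667$)
$W{\left(R \right)} = 20 + R^{2} + 12 R$
$W^{2}{\left(l \right)} = \left(20 + \left(\frac{17}{3}\right)^{2} + 12 \cdot \frac{17}{3}\right)^{2} = \left(20 + \frac{289}{9} + 68\right)^{2} = \left(\frac{1081}{9}\right)^{2} = \frac{1168561}{81}$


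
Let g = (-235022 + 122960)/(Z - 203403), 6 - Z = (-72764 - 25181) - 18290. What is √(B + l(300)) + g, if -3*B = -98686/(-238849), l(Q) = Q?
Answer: 18677/14527 + √426485229378/37713 ≈ 18.602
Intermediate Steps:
B = -5194/37713 (B = -(-98686)/(3*(-238849)) = -(-98686)*(-1)/(3*238849) = -⅓*5194/12571 = -5194/37713 ≈ -0.13772)
Z = 116241 (Z = 6 - ((-72764 - 25181) - 18290) = 6 - (-97945 - 18290) = 6 - 1*(-116235) = 6 + 116235 = 116241)
g = 18677/14527 (g = (-235022 + 122960)/(116241 - 203403) = -112062/(-87162) = -112062*(-1/87162) = 18677/14527 ≈ 1.2857)
√(B + l(300)) + g = √(-5194/37713 + 300) + 18677/14527 = √(11308706/37713) + 18677/14527 = √426485229378/37713 + 18677/14527 = 18677/14527 + √426485229378/37713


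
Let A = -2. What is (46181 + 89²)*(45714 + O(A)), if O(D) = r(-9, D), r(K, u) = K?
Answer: 2472731910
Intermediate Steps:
O(D) = -9
(46181 + 89²)*(45714 + O(A)) = (46181 + 89²)*(45714 - 9) = (46181 + 7921)*45705 = 54102*45705 = 2472731910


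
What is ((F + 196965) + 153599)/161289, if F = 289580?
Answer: 640144/161289 ≈ 3.9689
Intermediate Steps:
((F + 196965) + 153599)/161289 = ((289580 + 196965) + 153599)/161289 = (486545 + 153599)*(1/161289) = 640144*(1/161289) = 640144/161289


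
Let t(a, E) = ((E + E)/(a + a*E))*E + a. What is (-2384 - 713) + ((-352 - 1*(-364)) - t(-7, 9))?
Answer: -107649/35 ≈ -3075.7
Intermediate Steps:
t(a, E) = a + 2*E²/(a + E*a) (t(a, E) = ((2*E)/(a + E*a))*E + a = (2*E/(a + E*a))*E + a = 2*E²/(a + E*a) + a = a + 2*E²/(a + E*a))
(-2384 - 713) + ((-352 - 1*(-364)) - t(-7, 9)) = (-2384 - 713) + ((-352 - 1*(-364)) - ((-7)² + 2*9² + 9*(-7)²)/((-7)*(1 + 9))) = -3097 + ((-352 + 364) - (-1)*(49 + 2*81 + 9*49)/(7*10)) = -3097 + (12 - (-1)*(49 + 162 + 441)/(7*10)) = -3097 + (12 - (-1)*652/(7*10)) = -3097 + (12 - 1*(-326/35)) = -3097 + (12 + 326/35) = -3097 + 746/35 = -107649/35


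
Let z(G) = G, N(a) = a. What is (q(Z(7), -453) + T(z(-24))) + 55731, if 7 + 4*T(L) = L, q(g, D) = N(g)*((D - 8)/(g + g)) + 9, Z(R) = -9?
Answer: 222007/4 ≈ 55502.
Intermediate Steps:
q(g, D) = 5 + D/2 (q(g, D) = g*((D - 8)/(g + g)) + 9 = g*((-8 + D)/((2*g))) + 9 = g*((-8 + D)*(1/(2*g))) + 9 = g*((-8 + D)/(2*g)) + 9 = (-4 + D/2) + 9 = 5 + D/2)
T(L) = -7/4 + L/4
(q(Z(7), -453) + T(z(-24))) + 55731 = ((5 + (½)*(-453)) + (-7/4 + (¼)*(-24))) + 55731 = ((5 - 453/2) + (-7/4 - 6)) + 55731 = (-443/2 - 31/4) + 55731 = -917/4 + 55731 = 222007/4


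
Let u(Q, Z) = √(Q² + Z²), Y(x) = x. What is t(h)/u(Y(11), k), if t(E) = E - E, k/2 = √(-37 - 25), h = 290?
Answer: 0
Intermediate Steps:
k = 2*I*√62 (k = 2*√(-37 - 25) = 2*√(-62) = 2*(I*√62) = 2*I*√62 ≈ 15.748*I)
t(E) = 0
t(h)/u(Y(11), k) = 0/(√(11² + (2*I*√62)²)) = 0/(√(121 - 248)) = 0/(√(-127)) = 0/((I*√127)) = 0*(-I*√127/127) = 0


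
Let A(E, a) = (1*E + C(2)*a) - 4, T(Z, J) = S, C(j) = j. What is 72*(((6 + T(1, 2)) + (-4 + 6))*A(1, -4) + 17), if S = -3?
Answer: -2736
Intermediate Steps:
T(Z, J) = -3
A(E, a) = -4 + E + 2*a (A(E, a) = (1*E + 2*a) - 4 = (E + 2*a) - 4 = -4 + E + 2*a)
72*(((6 + T(1, 2)) + (-4 + 6))*A(1, -4) + 17) = 72*(((6 - 3) + (-4 + 6))*(-4 + 1 + 2*(-4)) + 17) = 72*((3 + 2)*(-4 + 1 - 8) + 17) = 72*(5*(-11) + 17) = 72*(-55 + 17) = 72*(-38) = -2736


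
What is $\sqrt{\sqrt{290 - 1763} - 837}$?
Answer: $\sqrt{-837 + i \sqrt{1473}} \approx 0.66312 + 28.939 i$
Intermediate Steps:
$\sqrt{\sqrt{290 - 1763} - 837} = \sqrt{\sqrt{-1473} - 837} = \sqrt{i \sqrt{1473} - 837} = \sqrt{-837 + i \sqrt{1473}}$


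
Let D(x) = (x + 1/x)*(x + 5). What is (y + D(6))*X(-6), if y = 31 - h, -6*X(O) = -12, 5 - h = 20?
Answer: 683/3 ≈ 227.67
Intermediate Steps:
h = -15 (h = 5 - 1*20 = 5 - 20 = -15)
X(O) = 2 (X(O) = -1/6*(-12) = 2)
y = 46 (y = 31 - 1*(-15) = 31 + 15 = 46)
D(x) = (5 + x)*(x + 1/x) (D(x) = (x + 1/x)*(5 + x) = (5 + x)*(x + 1/x))
(y + D(6))*X(-6) = (46 + (1 + 6**2 + 5*6 + 5/6))*2 = (46 + (1 + 36 + 30 + 5*(1/6)))*2 = (46 + (1 + 36 + 30 + 5/6))*2 = (46 + 407/6)*2 = (683/6)*2 = 683/3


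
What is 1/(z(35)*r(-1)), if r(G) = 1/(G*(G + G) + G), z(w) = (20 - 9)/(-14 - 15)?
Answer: -29/11 ≈ -2.6364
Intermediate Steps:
z(w) = -11/29 (z(w) = 11/(-29) = 11*(-1/29) = -11/29)
r(G) = 1/(G + 2*G²) (r(G) = 1/(G*(2*G) + G) = 1/(2*G² + G) = 1/(G + 2*G²))
1/(z(35)*r(-1)) = 1/(-11/(29*(-1)*(1 + 2*(-1)))) = 1/(-(-11)/(29*(1 - 2))) = 1/(-(-11)/(29*(-1))) = 1/(-(-11)*(-1)/29) = 1/(-11/29*1) = 1/(-11/29) = -29/11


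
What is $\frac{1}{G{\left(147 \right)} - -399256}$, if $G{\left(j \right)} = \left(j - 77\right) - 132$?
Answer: $\frac{1}{399194} \approx 2.505 \cdot 10^{-6}$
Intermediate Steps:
$G{\left(j \right)} = -209 + j$ ($G{\left(j \right)} = \left(-77 + j\right) - 132 = -209 + j$)
$\frac{1}{G{\left(147 \right)} - -399256} = \frac{1}{\left(-209 + 147\right) - -399256} = \frac{1}{-62 + 399256} = \frac{1}{399194}$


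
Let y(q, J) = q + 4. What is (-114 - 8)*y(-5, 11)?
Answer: 122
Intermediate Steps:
y(q, J) = 4 + q
(-114 - 8)*y(-5, 11) = (-114 - 8)*(4 - 5) = -122*(-1) = 122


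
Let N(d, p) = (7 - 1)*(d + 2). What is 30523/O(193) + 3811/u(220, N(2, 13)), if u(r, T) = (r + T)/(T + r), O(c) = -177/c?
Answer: -5216392/177 ≈ -29471.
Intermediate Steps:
N(d, p) = 12 + 6*d (N(d, p) = 6*(2 + d) = 12 + 6*d)
u(r, T) = 1 (u(r, T) = (T + r)/(T + r) = 1)
30523/O(193) + 3811/u(220, N(2, 13)) = 30523/((-177/193)) + 3811/1 = 30523/((-177*1/193)) + 3811*1 = 30523/(-177/193) + 3811 = 30523*(-193/177) + 3811 = -5890939/177 + 3811 = -5216392/177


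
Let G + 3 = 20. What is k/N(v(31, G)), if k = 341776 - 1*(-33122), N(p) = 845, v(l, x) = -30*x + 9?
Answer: 374898/845 ≈ 443.67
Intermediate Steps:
G = 17 (G = -3 + 20 = 17)
v(l, x) = 9 - 30*x
k = 374898 (k = 341776 + 33122 = 374898)
k/N(v(31, G)) = 374898/845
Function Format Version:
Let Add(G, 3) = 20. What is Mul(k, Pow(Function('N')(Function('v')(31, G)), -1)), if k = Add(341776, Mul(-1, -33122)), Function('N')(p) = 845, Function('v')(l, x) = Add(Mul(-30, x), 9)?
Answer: Rational(374898, 845) ≈ 443.67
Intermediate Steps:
G = 17 (G = Add(-3, 20) = 17)
Function('v')(l, x) = Add(9, Mul(-30, x))
k = 374898 (k = Add(341776, 33122) = 374898)
Mul(k, Pow(Function('N')(Function('v')(31, G)), -1)) = Mul(374898, Pow(845, -1)) = Mul(374898, Rational(1, 845)) = Rational(374898, 845)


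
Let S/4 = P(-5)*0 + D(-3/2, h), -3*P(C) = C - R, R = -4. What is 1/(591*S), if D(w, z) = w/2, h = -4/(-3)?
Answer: -1/1773 ≈ -0.00056402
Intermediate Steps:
h = 4/3 (h = -4*(-⅓) = 4/3 ≈ 1.3333)
D(w, z) = w/2 (D(w, z) = w*(½) = w/2)
P(C) = -4/3 - C/3 (P(C) = -(C - 1*(-4))/3 = -(C + 4)/3 = -(4 + C)/3 = -4/3 - C/3)
S = -3 (S = 4*((-4/3 - ⅓*(-5))*0 + (-3/2)/2) = 4*((-4/3 + 5/3)*0 + (-3*½)/2) = 4*((⅓)*0 + (½)*(-3/2)) = 4*(0 - ¾) = 4*(-¾) = -3)
1/(591*S) = 1/(591*(-3)) = (1/591)*(-⅓) = -1/1773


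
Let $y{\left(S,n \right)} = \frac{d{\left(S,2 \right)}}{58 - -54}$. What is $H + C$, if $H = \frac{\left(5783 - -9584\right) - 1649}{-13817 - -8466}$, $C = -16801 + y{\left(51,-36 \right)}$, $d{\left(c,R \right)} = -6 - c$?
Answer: $- \frac{10070882335}{599312} \approx -16804.0$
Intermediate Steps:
$y{\left(S,n \right)} = - \frac{3}{56} - \frac{S}{112}$ ($y{\left(S,n \right)} = \frac{-6 - S}{58 - -54} = \frac{-6 - S}{58 + 54} = \frac{-6 - S}{112} = \left(-6 - S\right) \frac{1}{112} = - \frac{3}{56} - \frac{S}{112}$)
$C = - \frac{1881769}{112}$ ($C = -16801 - \frac{57}{112} = - \frac{1881769}{112} \approx -16802.0$)
$H = - \frac{13718}{5351}$ ($H = \frac{\left(5783 + 9584\right) - 1649}{-13817 + \left(-48 + 8514\right)} = \frac{15367 - 1649}{-13817 + 8466} = \frac{13718}{-5351} = 13718 \left(- \frac{1}{5351}\right) = - \frac{13718}{5351} \approx -2.5636$)
$H + C = - \frac{13718}{5351} - \frac{1881769}{112} = - \frac{10070882335}{599312}$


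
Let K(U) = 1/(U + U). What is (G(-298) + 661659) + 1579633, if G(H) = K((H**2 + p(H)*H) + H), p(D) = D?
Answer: 794806969041/354620 ≈ 2.2413e+6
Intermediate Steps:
K(U) = 1/(2*U)
G(H) = 1/(2*(H + 2*H**2)) (G(H) = 1/(2*((H**2 + H*H) + H)) = 1/(2*((H**2 + H**2) + H)) = 1/(2*(2*H**2 + H)) = 1/(2*(H + 2*H**2)))
(G(-298) + 661659) + 1579633 = ((1/2)/(-298*(1 + 2*(-298))) + 661659) + 1579633 = ((1/2)*(-1/298)/(1 - 596) + 661659) + 1579633 = ((1/2)*(-1/298)/(-595) + 661659) + 1579633 = ((1/2)*(-1/298)*(-1/595) + 661659) + 1579633 = (1/354620 + 661659) + 1579633 = 234637514581/354620 + 1579633 = 794806969041/354620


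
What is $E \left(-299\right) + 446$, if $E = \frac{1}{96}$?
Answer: $\frac{42517}{96} \approx 442.89$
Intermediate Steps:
$E = \frac{1}{96} \approx 0.010417$
$E \left(-299\right) + 446 = \frac{1}{96} \left(-299\right) + 446 = - \frac{299}{96} + 446 = \frac{42517}{96}$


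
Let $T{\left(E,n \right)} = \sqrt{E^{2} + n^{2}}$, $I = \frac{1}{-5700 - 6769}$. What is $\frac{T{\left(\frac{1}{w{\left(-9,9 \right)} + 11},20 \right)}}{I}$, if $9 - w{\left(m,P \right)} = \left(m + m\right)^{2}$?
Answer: $- \frac{12469 \sqrt{36966401}}{304} \approx -2.4938 \cdot 10^{5}$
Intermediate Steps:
$w{\left(m,P \right)} = 9 - 4 m^{2}$ ($w{\left(m,P \right)} = 9 - \left(m + m\right)^{2} = 9 - \left(2 m\right)^{2} = 9 - 4 m^{2}$)
$I = - \frac{1}{12469}$ ($I = \frac{1}{-12469} = - \frac{1}{12469} \approx -8.0199 \cdot 10^{-5}$)
$\frac{T{\left(\frac{1}{w{\left(-9,9 \right)} + 11},20 \right)}}{I} = \frac{\sqrt{\left(\frac{1}{\left(9 - 4 \left(-9\right)^{2}\right) + 11}\right)^{2} + 20^{2}}}{- \frac{1}{12469}} = \sqrt{\left(\frac{1}{\left(9 - 324\right) + 11}\right)^{2} + 400} \left(-12469\right) = \sqrt{\left(\frac{1}{-315 + 11}\right)^{2} + 400} \left(-12469\right) = \sqrt{\left(\frac{1}{-304}\right)^{2} + 400} \left(-12469\right) = \sqrt{\left(- \frac{1}{304}\right)^{2} + 400} \left(-12469\right) = \sqrt{\frac{1}{92416} + 400} \left(-12469\right) = \sqrt{\frac{36966401}{92416}} \left(-12469\right) = \frac{\sqrt{36966401}}{304} \left(-12469\right) = - \frac{12469 \sqrt{36966401}}{304}$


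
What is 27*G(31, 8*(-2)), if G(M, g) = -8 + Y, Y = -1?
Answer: -243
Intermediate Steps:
G(M, g) = -9 (G(M, g) = -8 - 1 = -9)
27*G(31, 8*(-2)) = 27*(-9) = -243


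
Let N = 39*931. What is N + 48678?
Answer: 84987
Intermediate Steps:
N = 36309
N + 48678 = 36309 + 48678 = 84987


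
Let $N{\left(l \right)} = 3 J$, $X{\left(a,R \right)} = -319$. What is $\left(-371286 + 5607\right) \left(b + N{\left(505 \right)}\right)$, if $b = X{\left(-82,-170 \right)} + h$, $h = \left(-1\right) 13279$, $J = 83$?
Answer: $4881448971$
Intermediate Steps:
$h = -13279$
$N{\left(l \right)} = 249$ ($N{\left(l \right)} = 3 \cdot 83 = 249$)
$b = -13598$ ($b = -319 - 13279 = -13598$)
$\left(-371286 + 5607\right) \left(b + N{\left(505 \right)}\right) = \left(-371286 + 5607\right) \left(-13598 + 249\right) = \left(-365679\right) \left(-13349\right) = 4881448971$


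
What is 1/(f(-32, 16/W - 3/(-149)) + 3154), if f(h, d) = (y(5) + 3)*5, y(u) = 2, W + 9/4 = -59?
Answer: 1/3179 ≈ 0.00031456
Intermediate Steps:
W = -245/4 (W = -9/4 - 59 = -245/4 ≈ -61.250)
f(h, d) = 25 (f(h, d) = (2 + 3)*5 = 5*5 = 25)
1/(f(-32, 16/W - 3/(-149)) + 3154) = 1/(25 + 3154) = 1/3179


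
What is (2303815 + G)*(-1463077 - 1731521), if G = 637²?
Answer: -8656031627232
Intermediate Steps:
G = 405769
(2303815 + G)*(-1463077 - 1731521) = (2303815 + 405769)*(-1463077 - 1731521) = 2709584*(-3194598) = -8656031627232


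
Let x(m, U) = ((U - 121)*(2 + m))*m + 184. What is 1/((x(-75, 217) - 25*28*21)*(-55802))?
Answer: -1/28519509368 ≈ -3.5064e-11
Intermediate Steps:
x(m, U) = 184 + m*(-121 + U)*(2 + m) (x(m, U) = ((-121 + U)*(2 + m))*m + 184 = m*(-121 + U)*(2 + m) + 184 = 184 + m*(-121 + U)*(2 + m))
1/((x(-75, 217) - 25*28*21)*(-55802)) = 1/(((184 - 242*(-75) - 121*(-75)**2 + 217*(-75)**2 + 2*217*(-75)) - 25*28*21)*(-55802)) = -1/55802/((184 + 18150 - 121*5625 + 217*5625 - 32550) - 700*21) = -1/55802/((184 + 18150 - 680625 + 1220625 - 32550) - 14700) = -1/55802/(525784 - 14700) = -1/55802/511084 = (1/511084)*(-1/55802) = -1/28519509368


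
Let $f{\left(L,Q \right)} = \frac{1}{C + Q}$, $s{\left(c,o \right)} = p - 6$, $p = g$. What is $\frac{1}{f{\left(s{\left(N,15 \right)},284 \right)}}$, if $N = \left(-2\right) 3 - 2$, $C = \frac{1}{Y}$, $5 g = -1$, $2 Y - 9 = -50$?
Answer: $\frac{11642}{41} \approx 283.95$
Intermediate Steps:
$Y = - \frac{41}{2}$ ($Y = \frac{9}{2} + \frac{1}{2} \left(-50\right) = \frac{9}{2} - 25 = - \frac{41}{2} \approx -20.5$)
$g = - \frac{1}{5}$ ($g = \frac{1}{5} \left(-1\right) = - \frac{1}{5} \approx -0.2$)
$C = - \frac{2}{41}$ ($C = \frac{1}{- \frac{41}{2}} = - \frac{2}{41} \approx -0.048781$)
$p = - \frac{1}{5} \approx -0.2$
$N = -8$ ($N = -6 - 2 = -8$)
$s{\left(c,o \right)} = - \frac{31}{5}$ ($s{\left(c,o \right)} = - \frac{1}{5} - 6 = - \frac{31}{5}$)
$f{\left(L,Q \right)} = \frac{1}{- \frac{2}{41} + Q}$
$\frac{1}{f{\left(s{\left(N,15 \right)},284 \right)}} = \frac{1}{41 \frac{1}{-2 + 41 \cdot 284}} = \frac{1}{41 \frac{1}{-2 + 11644}} = \frac{1}{41 \cdot \frac{1}{11642}} = \frac{1}{\frac{41}{11642}} = \frac{11642}{41}$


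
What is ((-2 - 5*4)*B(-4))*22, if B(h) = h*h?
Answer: -7744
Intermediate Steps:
B(h) = h²
((-2 - 5*4)*B(-4))*22 = ((-2 - 5*4)*(-4)²)*22 = ((-2 - 20)*16)*22 = -22*16*22 = -352*22 = -7744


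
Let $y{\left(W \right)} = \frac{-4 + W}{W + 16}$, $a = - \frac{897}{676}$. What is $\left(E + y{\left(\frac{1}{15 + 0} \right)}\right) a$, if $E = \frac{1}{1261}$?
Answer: $\frac{2558451}{7901426} \approx 0.3238$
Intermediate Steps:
$a = - \frac{69}{52}$ ($a = \left(-897\right) \frac{1}{676} = - \frac{69}{52} \approx -1.3269$)
$E = \frac{1}{1261} \approx 0.00079302$
$y{\left(W \right)} = \frac{-4 + W}{16 + W}$
$\left(E + y{\left(\frac{1}{15 + 0} \right)}\right) a = \left(\frac{1}{1261} + \frac{-4 + \frac{1}{15 + 0}}{16 + \frac{1}{15 + 0}}\right) \left(- \frac{69}{52}\right) = \left(\frac{1}{1261} + \frac{-4 + \frac{1}{15}}{16 + \frac{1}{15}}\right) \left(- \frac{69}{52}\right) = \left(\frac{1}{1261} + \frac{1}{\frac{241}{15}} \left(- \frac{59}{15}\right)\right) \left(- \frac{69}{52}\right) = \left(\frac{1}{1261} + \frac{15}{241} \left(- \frac{59}{15}\right)\right) \left(- \frac{69}{52}\right) = \left(\frac{1}{1261} - \frac{59}{241}\right) \left(- \frac{69}{52}\right) = \left(- \frac{74158}{303901}\right) \left(- \frac{69}{52}\right) = \frac{2558451}{7901426}$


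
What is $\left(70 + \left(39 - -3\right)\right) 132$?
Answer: $14784$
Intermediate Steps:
$\left(70 + \left(39 - -3\right)\right) 132 = \left(70 + \left(39 + 3\right)\right) 132 = \left(70 + 42\right) 132 = 112 \cdot 132 = 14784$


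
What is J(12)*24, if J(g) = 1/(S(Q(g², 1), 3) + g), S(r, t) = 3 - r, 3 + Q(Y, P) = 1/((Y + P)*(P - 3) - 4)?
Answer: 7056/5293 ≈ 1.3331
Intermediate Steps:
Q(Y, P) = -3 + 1/(-4 + (-3 + P)*(P + Y)) (Q(Y, P) = -3 + 1/((Y + P)*(P - 3) - 4) = -3 + 1/((P + Y)*(-3 + P) - 4) = -3 + 1/((-3 + P)*(P + Y) - 4) = -3 + 1/(-4 + (-3 + P)*(P + Y)))
J(g) = 1/(3 + g - (-19 - 6*g²)/(6 + 2*g²)) (J(g) = 1/((3 - (-13 - 9*1 - 9*g² + 3*1² + 3*1*g²)/(4 - 1*1² + 3*1 + 3*g² - 1*1*g²)) + g) = 1/((3 - (-13 - 9 - 9*g² + 3*1 + 3*g²)/(4 - 1*1 + 3 + 3*g² - g²)) + g) = 1/((3 - (-13 - 9 - 9*g² + 3 + 3*g²)/(4 - 1 + 3 + 3*g² - g²)) + g) = 1/((3 - (-19 - 6*g²)/(6 + 2*g²)) + g) = 1/(3 + g - (-19 - 6*g²)/(6 + 2*g²)))
J(12)*24 = (2*(3 + 12²)/(37 + 2*12³ + 6*12 + 12*12²))*24 = (2*(3 + 144)/(37 + 2*1728 + 72 + 12*144))*24 = (2*147/(37 + 3456 + 72 + 1728))*24 = (2*147/5293)*24 = (2*(1/5293)*147)*24 = (294/5293)*24 = 7056/5293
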